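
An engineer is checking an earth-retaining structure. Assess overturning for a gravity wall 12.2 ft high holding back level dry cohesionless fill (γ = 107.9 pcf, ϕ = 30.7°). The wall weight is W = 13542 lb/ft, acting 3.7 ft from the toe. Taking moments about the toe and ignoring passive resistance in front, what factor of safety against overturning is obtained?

4.74

K_a = tan²(45° − 30.7°/2) = 0.3240.
P_a = ½K_aγH² = 0.5×0.3240×107.9×12.2² = 2602 lb/ft, acting at H/3 = 4.067 ft above the base.
Overturning moment M_o = P_a × H/3 = 2602 × 4.067 = 10580.
Resisting moment M_r = W × 3.7 = 13542 × 3.7 = 50110.
FS_overturning = M_r/M_o = 50110/10580 = 4.735.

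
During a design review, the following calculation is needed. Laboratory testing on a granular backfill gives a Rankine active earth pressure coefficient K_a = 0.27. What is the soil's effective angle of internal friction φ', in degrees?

35.1°

K_a = tan²(45° − φ/2) ⇒ 45° − φ/2 = arctan(√0.27) = 27.46°.
φ = 2(45° − 27.46°) = 35.09°.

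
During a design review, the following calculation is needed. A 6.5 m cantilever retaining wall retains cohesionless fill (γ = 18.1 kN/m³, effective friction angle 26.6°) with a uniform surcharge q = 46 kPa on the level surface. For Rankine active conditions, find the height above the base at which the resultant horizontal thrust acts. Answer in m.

2.64 m

K_a = 0.3814.
Triangular part P₁ = ½K_aγH² = 145.9 at H/3 = 2.167 m; rectangular part P₂ = K_a q H = 114.1 at H/2 = 3.250 m.
ȳ = (P₁·2.167 + P₂·3.250)/(P₁+P₂) = 2.642 m.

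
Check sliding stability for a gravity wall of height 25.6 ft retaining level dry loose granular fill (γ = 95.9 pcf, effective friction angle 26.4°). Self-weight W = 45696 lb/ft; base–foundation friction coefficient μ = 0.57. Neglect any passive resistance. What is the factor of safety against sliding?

K_a = tan²(45° − 26.4°/2) = 0.3844.
P_a = ½K_aγH² = 0.5×0.3844×95.9×25.6² = 12080 lb/ft, acting at H/3 = 8.533 ft above the base.
FS_sliding = μW / P_a = 0.57×45696 / 12080 = 2.156.

2.16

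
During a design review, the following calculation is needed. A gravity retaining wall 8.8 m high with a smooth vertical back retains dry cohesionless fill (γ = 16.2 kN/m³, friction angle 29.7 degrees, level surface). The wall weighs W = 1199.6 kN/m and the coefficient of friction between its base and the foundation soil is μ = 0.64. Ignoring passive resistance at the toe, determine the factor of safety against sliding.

K_a = tan²(45° − 29.7°/2) = 0.3374.
P_a = ½K_aγH² = 0.5×0.3374×16.2×8.8² = 211.6 kN/m, acting at H/3 = 2.933 m above the base.
FS_sliding = μW / P_a = 0.64×1199.6 / 211.6 = 3.628.

3.63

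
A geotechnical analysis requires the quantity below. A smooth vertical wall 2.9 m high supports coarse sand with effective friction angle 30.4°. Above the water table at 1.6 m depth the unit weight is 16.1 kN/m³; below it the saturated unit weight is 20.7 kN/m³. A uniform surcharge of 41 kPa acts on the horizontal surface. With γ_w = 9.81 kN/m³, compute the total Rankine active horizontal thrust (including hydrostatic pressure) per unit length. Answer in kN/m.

68.0 kN/m

K_a = tan²(45° − φ/2) = 0.3280.
γ' = 20.7 − 9.81 = 10.89 kN/m³. h₂ = H − d_w = 1.3 m.
σ'_h: at surface K_a·q = 13.45; at WT K_a(q+γd_w) = 21.90; at base K_a(q+γd_w+γ'h₂) = 26.54 kPa.
P₁ = ½(13.45+21.90)×1.6 = 28.28; P₂ = ½(21.90+26.54)×1.3 = 31.48; P_w = ½γ_w h₂² = 8.289.
Total = 28.28+31.48+8.289 = 68.05 kN/m.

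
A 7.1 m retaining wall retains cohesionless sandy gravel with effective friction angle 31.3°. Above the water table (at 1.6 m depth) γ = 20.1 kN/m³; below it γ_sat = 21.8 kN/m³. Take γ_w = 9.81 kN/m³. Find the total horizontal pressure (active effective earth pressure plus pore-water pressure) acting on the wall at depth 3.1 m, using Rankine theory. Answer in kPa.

30.6 kPa

K_a = (1 − sin φ)/(1 + sin φ) = 0.3162.
γ' = 21.8 − 9.81 = 11.99 kN/m³.
Effective vertical stress at 3.1 m: σ'_v = 20.1×1.6 + 11.99×1.50 = 50.15 kPa.
σ'_h = K_a σ'_v = 0.3162 × 50.15 = 15.86 kPa; u = γ_w × 1.50 = 14.71 kPa.
Total σ_h = 15.86 + 14.71 = 30.57 kPa.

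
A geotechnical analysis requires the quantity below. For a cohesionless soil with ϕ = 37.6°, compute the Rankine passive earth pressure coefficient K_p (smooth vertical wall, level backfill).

K_p = (1 + sin φ)/(1 − sin φ) = tan²(45° + 37.6°/2) = 4.130.

4.13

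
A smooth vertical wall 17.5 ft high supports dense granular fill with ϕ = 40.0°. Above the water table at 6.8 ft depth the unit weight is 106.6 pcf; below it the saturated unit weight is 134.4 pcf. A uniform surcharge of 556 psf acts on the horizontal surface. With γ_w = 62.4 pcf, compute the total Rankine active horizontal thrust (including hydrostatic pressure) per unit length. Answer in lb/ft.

8810 lb/ft

K_a = tan²(45° − φ/2) = 0.2174.
γ' = 134.4 − 62.4 = 72.00 pcf. h₂ = H − d_w = 10.7 ft.
σ'_h: at surface K_a·q = 120.9; at WT K_a(q+γd_w) = 278.5; at base K_a(q+γd_w+γ'h₂) = 446.0 psf.
P₁ = ½(120.9+278.5)×6.8 = 1358; P₂ = ½(278.5+446.0)×10.7 = 3876; P_w = ½γ_w h₂² = 3572.
Total = 1358+3876+3572 = 8806 lb/ft.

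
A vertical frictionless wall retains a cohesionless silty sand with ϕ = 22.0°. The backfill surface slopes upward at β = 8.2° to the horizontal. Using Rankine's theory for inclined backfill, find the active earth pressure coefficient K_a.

K_a = cos β · (cos β − √(cos²β − cos²φ)) / (cos β + √(cos²β − cos²φ)).
cos β = 0.9898, cos φ = 0.9272, √(cos²β − cos²φ) = 0.3464.
K_a = 0.9898 × (0.9898 − 0.3464)/(0.9898 + 0.3464) = 0.4766.

0.477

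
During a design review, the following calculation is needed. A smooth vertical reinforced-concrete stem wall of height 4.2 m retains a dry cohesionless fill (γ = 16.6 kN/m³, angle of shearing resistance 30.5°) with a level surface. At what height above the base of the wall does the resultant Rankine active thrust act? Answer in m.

K_a = 0.3267.
The pressure distribution is triangular, so the resultant acts at H/3 above the base = 4.2/3 = 1.400 m.

1.40 m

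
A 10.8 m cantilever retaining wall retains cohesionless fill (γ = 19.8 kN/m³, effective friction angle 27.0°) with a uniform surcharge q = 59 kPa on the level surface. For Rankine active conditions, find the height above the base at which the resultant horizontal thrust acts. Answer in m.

4.24 m

K_a = 0.3755.
Triangular part P₁ = ½K_aγH² = 433.6 at H/3 = 3.600 m; rectangular part P₂ = K_a q H = 239.3 at H/2 = 5.400 m.
ȳ = (P₁·3.600 + P₂·5.400)/(P₁+P₂) = 4.240 m.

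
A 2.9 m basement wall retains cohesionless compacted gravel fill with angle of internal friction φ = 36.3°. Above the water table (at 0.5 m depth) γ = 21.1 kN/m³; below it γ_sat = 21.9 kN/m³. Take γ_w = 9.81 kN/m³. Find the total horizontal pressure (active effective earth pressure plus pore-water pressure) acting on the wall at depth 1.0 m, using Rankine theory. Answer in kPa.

9.16 kPa

K_a = (1 − sin φ)/(1 + sin φ) = 0.2563.
γ' = 21.9 − 9.81 = 12.09 kN/m³.
Effective vertical stress at 1.0 m: σ'_v = 21.1×0.5 + 12.09×0.500 = 16.59 kPa.
σ'_h = K_a σ'_v = 0.2563 × 16.59 = 4.253 kPa; u = γ_w × 0.500 = 4.905 kPa.
Total σ_h = 4.253 + 4.905 = 9.158 kPa.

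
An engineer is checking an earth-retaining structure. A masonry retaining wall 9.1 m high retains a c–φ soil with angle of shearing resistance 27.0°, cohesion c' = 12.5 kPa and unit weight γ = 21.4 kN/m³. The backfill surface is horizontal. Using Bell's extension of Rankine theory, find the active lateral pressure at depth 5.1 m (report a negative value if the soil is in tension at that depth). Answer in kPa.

K_a = (1 − sin φ)/(1 + sin φ) = 0.3755.
σ_a = K_a γ z − 2c√K_a = 0.3755×21.4×5.1 − 2×12.5×0.6128 = 25.66 kPa.

25.7 kPa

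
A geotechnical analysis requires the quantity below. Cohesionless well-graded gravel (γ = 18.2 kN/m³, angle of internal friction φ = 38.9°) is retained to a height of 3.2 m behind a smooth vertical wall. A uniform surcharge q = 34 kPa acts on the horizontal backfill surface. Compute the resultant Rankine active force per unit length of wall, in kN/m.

K_a = tan²(45° − φ/2) = 0.2285.
Soil triangle: ½ K_a γ H² = 0.5×0.2285×18.2×3.2² = 21.30 kN/m.
Surcharge rectangle: K_a q H = 0.2285×34×3.2 = 24.86 kN/m.
Total = 21.30 + 24.86 = 46.16 kN/m.

46.2 kN/m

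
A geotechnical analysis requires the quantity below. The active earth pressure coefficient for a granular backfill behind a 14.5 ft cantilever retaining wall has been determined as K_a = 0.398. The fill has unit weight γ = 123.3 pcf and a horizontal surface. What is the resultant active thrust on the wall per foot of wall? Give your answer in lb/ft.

P = ½ K_a γ H² = 0.5 × 0.398 × 123.3 × 14.5² = 5159 lb/ft.

5160 lb/ft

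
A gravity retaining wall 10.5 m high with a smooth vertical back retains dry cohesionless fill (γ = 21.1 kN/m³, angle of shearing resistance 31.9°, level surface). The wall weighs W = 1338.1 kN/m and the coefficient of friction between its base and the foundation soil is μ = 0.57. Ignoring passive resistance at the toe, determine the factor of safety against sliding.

2.13

K_a = tan²(45° − 31.9°/2) = 0.3085.
P_a = ½K_aγH² = 0.5×0.3085×21.1×10.5² = 358.9 kN/m, acting at H/3 = 3.500 m above the base.
FS_sliding = μW / P_a = 0.57×1338.1 / 358.9 = 2.125.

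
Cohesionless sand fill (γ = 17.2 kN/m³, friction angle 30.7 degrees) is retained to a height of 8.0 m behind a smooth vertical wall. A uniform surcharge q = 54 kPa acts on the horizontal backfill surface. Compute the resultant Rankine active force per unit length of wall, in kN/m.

K_a = tan²(45° − φ/2) = 0.3240.
Soil triangle: ½ K_a γ H² = 0.5×0.3240×17.2×8.0² = 178.3 kN/m.
Surcharge rectangle: K_a q H = 0.3240×54×8.0 = 140.0 kN/m.
Total = 178.3 + 140.0 = 318.3 kN/m.

318 kN/m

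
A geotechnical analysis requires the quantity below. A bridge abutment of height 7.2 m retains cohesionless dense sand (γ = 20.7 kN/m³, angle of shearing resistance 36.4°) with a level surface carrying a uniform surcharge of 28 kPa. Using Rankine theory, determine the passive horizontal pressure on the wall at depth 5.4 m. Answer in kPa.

548 kPa

K_p = (1 + sin φ)/(1 − sin φ) = 3.919.
σ_v = γz + q = 20.7 × 5.4 + 28 = 139.8 kPa.
σ_h = K_p σ_v = 3.919 × 139.8 = 547.8 kPa.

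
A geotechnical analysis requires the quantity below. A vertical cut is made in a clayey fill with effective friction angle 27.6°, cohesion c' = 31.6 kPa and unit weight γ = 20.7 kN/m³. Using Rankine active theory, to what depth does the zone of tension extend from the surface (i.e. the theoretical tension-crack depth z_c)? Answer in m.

K_a = tan²(45° − 27.6°/2) = 0.3668; √K_a = 0.6056.
The active pressure is zero where K_a γ z = 2c√K_a, so z_c = 2c/(γ√K_a) = 2×31.6/(20.7×0.6056) = 5.041 m.

5.04 m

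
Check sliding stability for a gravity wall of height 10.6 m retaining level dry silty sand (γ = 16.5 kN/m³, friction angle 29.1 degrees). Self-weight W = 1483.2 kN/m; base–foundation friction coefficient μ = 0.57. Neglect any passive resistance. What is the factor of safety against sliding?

K_a = tan²(45° − 29.1°/2) = 0.3456.
P_a = ½K_aγH² = 0.5×0.3456×16.5×10.6² = 320.4 kN/m, acting at H/3 = 3.533 m above the base.
FS_sliding = μW / P_a = 0.57×1483.2 / 320.4 = 2.639.

2.64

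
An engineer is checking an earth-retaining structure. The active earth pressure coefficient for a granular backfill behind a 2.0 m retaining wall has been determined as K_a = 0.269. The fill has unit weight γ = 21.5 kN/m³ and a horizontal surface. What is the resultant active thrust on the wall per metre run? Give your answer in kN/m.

11.6 kN/m

P = ½ K_a γ H² = 0.5 × 0.269 × 21.5 × 2.0² = 11.57 kN/m.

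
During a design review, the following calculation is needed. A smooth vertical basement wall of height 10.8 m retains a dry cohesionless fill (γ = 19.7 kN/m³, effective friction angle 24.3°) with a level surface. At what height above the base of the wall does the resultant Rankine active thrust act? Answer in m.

3.60 m

K_a = 0.4169.
The pressure distribution is triangular, so the resultant acts at H/3 above the base = 10.8/3 = 3.600 m.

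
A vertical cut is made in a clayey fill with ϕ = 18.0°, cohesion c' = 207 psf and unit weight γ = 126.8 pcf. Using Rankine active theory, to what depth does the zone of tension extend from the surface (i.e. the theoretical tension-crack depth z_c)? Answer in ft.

K_a = tan²(45° − 18.0°/2) = 0.5279; √K_a = 0.7265.
The active pressure is zero where K_a γ z = 2c√K_a, so z_c = 2c/(γ√K_a) = 2×207/(126.8×0.7265) = 4.494 ft.

4.49 ft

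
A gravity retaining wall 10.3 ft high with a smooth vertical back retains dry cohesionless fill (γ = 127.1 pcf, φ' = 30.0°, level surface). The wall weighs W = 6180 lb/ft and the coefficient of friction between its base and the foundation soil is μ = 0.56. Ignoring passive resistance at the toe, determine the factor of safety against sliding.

K_a = tan²(45° − 30.0°/2) = 0.3333.
P_a = ½K_aγH² = 0.5×0.3333×127.1×10.3² = 2247 lb/ft, acting at H/3 = 3.433 ft above the base.
FS_sliding = μW / P_a = 0.56×6180 / 2247 = 1.540.

1.54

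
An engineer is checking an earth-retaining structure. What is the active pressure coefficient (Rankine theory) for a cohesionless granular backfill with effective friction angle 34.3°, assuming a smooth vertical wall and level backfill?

0.279

K_a = tan²(45° − φ/2) = tan²(27.85°) = 0.2792.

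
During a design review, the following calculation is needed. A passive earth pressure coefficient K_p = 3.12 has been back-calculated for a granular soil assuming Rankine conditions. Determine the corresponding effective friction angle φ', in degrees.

31.0°

K_p = (1+sin φ)/(1−sin φ) ⇒ sin φ = (K_p − 1)/(K_p + 1) = 0.5146.
φ = arcsin(0.5146) = 30.97°.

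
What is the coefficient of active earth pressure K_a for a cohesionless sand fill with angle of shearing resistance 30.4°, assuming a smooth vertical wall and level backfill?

K_a = (1 − sin φ)/(1 + sin φ) = (1 − sin 30.4°)/(1 + sin 30.4°) = 0.3280.

0.328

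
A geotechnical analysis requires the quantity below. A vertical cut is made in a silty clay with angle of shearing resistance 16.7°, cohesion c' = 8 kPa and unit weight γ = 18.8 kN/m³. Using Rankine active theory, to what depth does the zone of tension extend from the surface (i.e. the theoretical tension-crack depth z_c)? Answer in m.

K_a = tan²(45° − 16.7°/2) = 0.5536; √K_a = 0.7440.
The active pressure is zero where K_a γ z = 2c√K_a, so z_c = 2c/(γ√K_a) = 2×8/(18.8×0.7440) = 1.144 m.

1.14 m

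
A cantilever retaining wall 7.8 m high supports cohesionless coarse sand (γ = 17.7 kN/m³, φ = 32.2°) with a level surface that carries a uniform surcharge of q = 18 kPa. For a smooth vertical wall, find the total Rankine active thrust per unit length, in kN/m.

207 kN/m

K_a = tan²(45° − φ/2) = 0.3047.
Soil triangle: ½ K_a γ H² = 0.5×0.3047×17.7×7.8² = 164.1 kN/m.
Surcharge rectangle: K_a q H = 0.3047×18×7.8 = 42.79 kN/m.
Total = 164.1 + 42.79 = 206.9 kN/m.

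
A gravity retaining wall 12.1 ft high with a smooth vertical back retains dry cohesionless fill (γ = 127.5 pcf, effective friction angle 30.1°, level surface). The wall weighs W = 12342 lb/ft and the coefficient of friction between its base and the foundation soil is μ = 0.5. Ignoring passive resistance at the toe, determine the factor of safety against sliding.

K_a = tan²(45° − 30.1°/2) = 0.3320.
P_a = ½K_aγH² = 0.5×0.3320×127.5×12.1² = 3099 lb/ft, acting at H/3 = 4.033 ft above the base.
FS_sliding = μW / P_a = 0.5×12342 / 3099 = 1.991.

1.99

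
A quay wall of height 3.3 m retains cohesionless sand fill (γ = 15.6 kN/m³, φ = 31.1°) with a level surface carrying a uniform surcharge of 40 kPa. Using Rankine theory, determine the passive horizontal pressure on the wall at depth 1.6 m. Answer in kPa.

K_p = (1 + sin φ)/(1 − sin φ) = 3.137.
σ_v = γz + q = 15.6 × 1.6 + 40 = 64.96 kPa.
σ_h = K_p σ_v = 3.137 × 64.96 = 203.8 kPa.

204 kPa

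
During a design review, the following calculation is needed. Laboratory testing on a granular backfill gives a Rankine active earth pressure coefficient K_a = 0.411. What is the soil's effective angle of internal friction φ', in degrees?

K_a = tan²(45° − φ/2) ⇒ 45° − φ/2 = arctan(√0.411) = 32.66°.
φ = 2(45° − 32.66°) = 24.67°.

24.7°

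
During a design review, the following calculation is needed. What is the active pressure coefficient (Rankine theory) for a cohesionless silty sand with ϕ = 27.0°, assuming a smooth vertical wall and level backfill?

0.376

K_a = (1 − sin φ)/(1 + sin φ) = (1 − sin 27.0°)/(1 + sin 27.0°) = 0.3755.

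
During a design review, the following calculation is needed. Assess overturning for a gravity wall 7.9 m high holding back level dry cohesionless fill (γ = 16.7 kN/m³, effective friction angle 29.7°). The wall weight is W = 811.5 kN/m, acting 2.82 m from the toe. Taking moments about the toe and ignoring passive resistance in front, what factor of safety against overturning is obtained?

4.94

K_a = tan²(45° − 29.7°/2) = 0.3374.
P_a = ½K_aγH² = 0.5×0.3374×16.7×7.9² = 175.8 kN/m, acting at H/3 = 2.633 m above the base.
Overturning moment M_o = P_a × H/3 = 175.8 × 2.633 = 463.0.
Resisting moment M_r = W × 2.82 = 811.5 × 2.82 = 2288.
FS_overturning = M_r/M_o = 2288/463.0 = 4.943.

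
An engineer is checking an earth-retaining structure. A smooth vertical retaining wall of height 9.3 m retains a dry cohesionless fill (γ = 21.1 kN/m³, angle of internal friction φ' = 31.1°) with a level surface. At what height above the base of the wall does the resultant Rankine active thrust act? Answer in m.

3.10 m

K_a = 0.3188.
The pressure distribution is triangular, so the resultant acts at H/3 above the base = 9.3/3 = 3.100 m.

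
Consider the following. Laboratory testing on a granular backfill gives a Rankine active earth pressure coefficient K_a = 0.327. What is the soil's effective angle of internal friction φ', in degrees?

30.5°

K_a = tan²(45° − φ/2) ⇒ 45° − φ/2 = arctan(√0.327) = 29.76°.
φ = 2(45° − 29.76°) = 30.47°.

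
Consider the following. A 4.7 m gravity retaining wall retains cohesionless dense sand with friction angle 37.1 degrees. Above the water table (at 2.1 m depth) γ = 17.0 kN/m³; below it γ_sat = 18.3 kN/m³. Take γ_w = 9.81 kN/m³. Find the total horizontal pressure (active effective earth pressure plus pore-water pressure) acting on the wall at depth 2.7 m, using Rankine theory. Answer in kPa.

16.0 kPa

K_a = (1 − sin φ)/(1 + sin φ) = 0.2475.
γ' = 18.3 − 9.81 = 8.490 kN/m³.
Effective vertical stress at 2.7 m: σ'_v = 17.0×2.1 + 8.490×0.600 = 40.79 kPa.
σ'_h = K_a σ'_v = 0.2475 × 40.79 = 10.10 kPa; u = γ_w × 0.600 = 5.886 kPa.
Total σ_h = 10.10 + 5.886 = 15.98 kPa.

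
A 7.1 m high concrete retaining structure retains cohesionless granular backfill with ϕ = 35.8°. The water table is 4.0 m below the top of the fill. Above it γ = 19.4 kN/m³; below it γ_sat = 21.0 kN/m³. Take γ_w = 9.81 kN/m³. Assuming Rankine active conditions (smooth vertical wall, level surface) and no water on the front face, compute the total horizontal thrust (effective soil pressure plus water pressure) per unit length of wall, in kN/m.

165 kN/m

K_a = tan²(45° − φ/2) = 0.2619.
γ' = 21.0 − 9.81 = 11.19 kN/m³. Depth below WT = 3.1 m.
σ'_h at WT = K_a γ d_w = 20.32 kPa; at base = 20.32 + K_a γ' × 3.1 = 29.40 kPa.
P₁ (0–4.0 m) = ½×20.32×4.0 = 40.64. P₂ (4.0–7.1 m) = ½(20.32+29.40)×3.1 = 77.07.
P_w = ½ γ_w h₂² = 0.5×9.81×3.1² = 47.14. Total = 40.64+77.07+47.14 = 164.9 kN/m.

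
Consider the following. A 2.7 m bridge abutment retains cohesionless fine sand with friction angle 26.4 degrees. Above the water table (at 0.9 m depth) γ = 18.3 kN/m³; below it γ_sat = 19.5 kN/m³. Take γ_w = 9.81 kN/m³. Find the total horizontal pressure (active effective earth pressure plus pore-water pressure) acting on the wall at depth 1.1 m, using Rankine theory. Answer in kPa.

K_a = (1 − sin φ)/(1 + sin φ) = 0.3844.
γ' = 19.5 − 9.81 = 9.690 kN/m³.
Effective vertical stress at 1.1 m: σ'_v = 18.3×0.9 + 9.690×0.200 = 18.41 kPa.
σ'_h = K_a σ'_v = 0.3844 × 18.41 = 7.077 kPa; u = γ_w × 0.200 = 1.962 kPa.
Total σ_h = 7.077 + 1.962 = 9.039 kPa.

9.04 kPa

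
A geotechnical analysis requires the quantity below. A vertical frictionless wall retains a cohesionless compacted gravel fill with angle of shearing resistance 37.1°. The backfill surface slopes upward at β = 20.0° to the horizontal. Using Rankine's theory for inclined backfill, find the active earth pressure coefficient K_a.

K_a = cos β · (cos β − √(cos²β − cos²φ)) / (cos β + √(cos²β − cos²φ)).
cos β = 0.9397, cos φ = 0.7976, √(cos²β − cos²φ) = 0.4969.
K_a = 0.9397 × (0.9397 − 0.4969)/(0.9397 + 0.4969) = 0.2897.

0.290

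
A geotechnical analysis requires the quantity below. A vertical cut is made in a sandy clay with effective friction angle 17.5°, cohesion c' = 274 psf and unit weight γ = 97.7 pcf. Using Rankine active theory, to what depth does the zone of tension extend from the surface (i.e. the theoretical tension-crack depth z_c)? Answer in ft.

7.65 ft

K_a = tan²(45° − 17.5°/2) = 0.5376; √K_a = 0.7332.
The active pressure is zero where K_a γ z = 2c√K_a, so z_c = 2c/(γ√K_a) = 2×274/(97.7×0.7332) = 7.650 ft.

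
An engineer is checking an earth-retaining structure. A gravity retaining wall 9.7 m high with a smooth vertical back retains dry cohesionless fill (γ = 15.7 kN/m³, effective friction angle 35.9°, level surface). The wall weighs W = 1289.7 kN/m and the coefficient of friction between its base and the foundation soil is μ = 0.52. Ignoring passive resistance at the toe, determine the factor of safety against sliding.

3.48

K_a = tan²(45° − 35.9°/2) = 0.2607.
P_a = ½K_aγH² = 0.5×0.2607×15.7×9.7² = 192.6 kN/m, acting at H/3 = 3.233 m above the base.
FS_sliding = μW / P_a = 0.52×1289.7 / 192.6 = 3.482.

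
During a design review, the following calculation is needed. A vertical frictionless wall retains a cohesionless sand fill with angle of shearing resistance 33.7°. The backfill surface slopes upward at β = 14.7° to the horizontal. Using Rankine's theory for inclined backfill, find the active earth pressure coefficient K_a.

0.314

K_a = cos β · (cos β − √(cos²β − cos²φ)) / (cos β + √(cos²β − cos²φ)).
cos β = 0.9673, cos φ = 0.8320, √(cos²β − cos²φ) = 0.4934.
K_a = 0.9673 × (0.9673 − 0.4934)/(0.9673 + 0.4934) = 0.3138.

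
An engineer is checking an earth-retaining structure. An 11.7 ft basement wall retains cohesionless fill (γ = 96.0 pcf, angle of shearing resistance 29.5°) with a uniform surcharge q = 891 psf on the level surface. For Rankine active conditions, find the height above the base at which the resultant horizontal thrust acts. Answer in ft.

K_a = 0.3401.
Triangular part P₁ = ½K_aγH² = 2235 at H/3 = 3.900 ft; rectangular part P₂ = K_a q H = 3545 at H/2 = 5.850 ft.
ȳ = (P₁·3.900 + P₂·5.850)/(P₁+P₂) = 5.096 ft.

5.10 ft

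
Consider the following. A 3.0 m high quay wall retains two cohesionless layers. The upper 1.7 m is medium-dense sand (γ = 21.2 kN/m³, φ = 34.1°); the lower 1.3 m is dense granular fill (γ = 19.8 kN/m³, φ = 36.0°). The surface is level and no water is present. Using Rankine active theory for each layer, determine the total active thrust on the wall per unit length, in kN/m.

25.1 kN/m

K_a1 = tan²(45°−34.1°/2) = 0.2815; K_a2 = tan²(45°−36.0°/2) = 0.2596.
Layer 1: σ at base = K_a1 γ₁ h₁ = 10.15 kPa; P₁ = ½×10.15×1.7 = 8.624.
Layer 2: σ_v at top = γ₁h₁ = 36.04; σ_h top = K_a2×36.04 = 9.357; σ_h base = K_a2×(36.04+19.8×1.3) = 16.04.
P₂ = ½(9.357+16.04)×1.3 = 16.51. Total P_a = 8.624+16.51 = 25.13 kN/m.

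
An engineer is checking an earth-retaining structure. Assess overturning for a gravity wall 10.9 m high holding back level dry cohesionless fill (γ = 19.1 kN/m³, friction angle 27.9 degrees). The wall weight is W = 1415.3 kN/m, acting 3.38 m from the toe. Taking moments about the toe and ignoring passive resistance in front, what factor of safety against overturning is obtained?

K_a = tan²(45° − 27.9°/2) = 0.3625.
P_a = ½K_aγH² = 0.5×0.3625×19.1×10.9² = 411.3 kN/m, acting at H/3 = 3.633 m above the base.
Overturning moment M_o = P_a × H/3 = 411.3 × 3.633 = 1494.
Resisting moment M_r = W × 3.38 = 1415.3 × 3.38 = 4784.
FS_overturning = M_r/M_o = 4784/1494 = 3.201.

3.20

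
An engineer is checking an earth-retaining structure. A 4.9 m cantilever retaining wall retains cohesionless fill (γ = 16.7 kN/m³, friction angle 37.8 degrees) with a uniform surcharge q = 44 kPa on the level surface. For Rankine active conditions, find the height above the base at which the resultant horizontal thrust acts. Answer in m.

2.06 m

K_a = 0.2400.
Triangular part P₁ = ½K_aγH² = 48.12 at H/3 = 1.633 m; rectangular part P₂ = K_a q H = 51.74 at H/2 = 2.450 m.
ȳ = (P₁·1.633 + P₂·2.450)/(P₁+P₂) = 2.057 m.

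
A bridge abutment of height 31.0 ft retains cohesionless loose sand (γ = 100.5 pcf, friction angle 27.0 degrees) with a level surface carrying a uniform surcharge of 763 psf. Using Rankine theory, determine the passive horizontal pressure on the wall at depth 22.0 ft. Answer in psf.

K_p = (1 + sin φ)/(1 − sin φ) = 2.663.
σ_v = γz + q = 100.5 × 22.0 + 763 = 2974 psf.
σ_h = K_p σ_v = 2.663 × 2974 = 7920 psf.

7920 psf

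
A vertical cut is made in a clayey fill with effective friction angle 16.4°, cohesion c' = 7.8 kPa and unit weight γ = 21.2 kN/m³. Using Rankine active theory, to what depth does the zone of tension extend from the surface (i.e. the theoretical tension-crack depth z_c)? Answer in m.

K_a = tan²(45° − 16.4°/2) = 0.5596; √K_a = 0.7481.
The active pressure is zero where K_a γ z = 2c√K_a, so z_c = 2c/(γ√K_a) = 2×7.8/(21.2×0.7481) = 0.9836 m.

0.984 m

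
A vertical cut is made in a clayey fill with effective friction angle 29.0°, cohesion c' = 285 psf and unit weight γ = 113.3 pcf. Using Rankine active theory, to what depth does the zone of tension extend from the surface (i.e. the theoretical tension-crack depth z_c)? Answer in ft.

8.54 ft

K_a = tan²(45° − 29.0°/2) = 0.3470; √K_a = 0.5890.
The active pressure is zero where K_a γ z = 2c√K_a, so z_c = 2c/(γ√K_a) = 2×285/(113.3×0.5890) = 8.541 ft.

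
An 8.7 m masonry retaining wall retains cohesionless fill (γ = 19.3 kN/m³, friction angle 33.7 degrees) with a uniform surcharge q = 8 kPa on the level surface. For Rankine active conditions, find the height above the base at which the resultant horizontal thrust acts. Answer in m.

3.03 m

K_a = 0.2863.
Triangular part P₁ = ½K_aγH² = 209.1 at H/3 = 2.900 m; rectangular part P₂ = K_a q H = 19.93 at H/2 = 4.350 m.
ȳ = (P₁·2.900 + P₂·4.350)/(P₁+P₂) = 3.026 m.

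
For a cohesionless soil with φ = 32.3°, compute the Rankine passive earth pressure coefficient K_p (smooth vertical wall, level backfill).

3.30

K_p = (1 + sin φ)/(1 − sin φ) = tan²(45° + 32.3°/2) = 3.295.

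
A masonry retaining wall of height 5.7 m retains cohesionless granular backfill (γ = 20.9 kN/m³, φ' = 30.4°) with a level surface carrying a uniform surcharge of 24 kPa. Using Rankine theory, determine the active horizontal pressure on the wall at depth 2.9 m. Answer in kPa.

27.8 kPa

K_a = (1 − sin φ)/(1 + sin φ) = 0.3280.
σ_v = γz + q = 20.9 × 2.9 + 24 = 84.61 kPa.
σ_h = K_a σ_v = 0.3280 × 84.61 = 27.75 kPa.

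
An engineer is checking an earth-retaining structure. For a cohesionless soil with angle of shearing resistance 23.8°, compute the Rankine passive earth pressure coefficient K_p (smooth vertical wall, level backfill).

K_p = (1 + sin φ)/(1 − sin φ) = tan²(45° + 23.8°/2) = 2.353.

2.35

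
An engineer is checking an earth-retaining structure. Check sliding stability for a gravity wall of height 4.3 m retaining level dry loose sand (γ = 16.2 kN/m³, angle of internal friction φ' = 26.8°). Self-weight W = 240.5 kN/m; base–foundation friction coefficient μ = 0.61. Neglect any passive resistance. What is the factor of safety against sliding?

K_a = tan²(45° − 26.8°/2) = 0.3785.
P_a = ½K_aγH² = 0.5×0.3785×16.2×4.3² = 56.68 kN/m, acting at H/3 = 1.433 m above the base.
FS_sliding = μW / P_a = 0.61×240.5 / 56.68 = 2.588.

2.59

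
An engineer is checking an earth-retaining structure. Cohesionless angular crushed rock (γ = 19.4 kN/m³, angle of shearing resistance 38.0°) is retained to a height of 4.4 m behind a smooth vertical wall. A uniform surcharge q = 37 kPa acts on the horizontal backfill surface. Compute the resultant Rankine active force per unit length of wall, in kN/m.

K_a = tan²(45° − φ/2) = 0.2379.
Soil triangle: ½ K_a γ H² = 0.5×0.2379×19.4×4.4² = 44.67 kN/m.
Surcharge rectangle: K_a q H = 0.2379×37×4.4 = 38.73 kN/m.
Total = 44.67 + 38.73 = 83.40 kN/m.

83.4 kN/m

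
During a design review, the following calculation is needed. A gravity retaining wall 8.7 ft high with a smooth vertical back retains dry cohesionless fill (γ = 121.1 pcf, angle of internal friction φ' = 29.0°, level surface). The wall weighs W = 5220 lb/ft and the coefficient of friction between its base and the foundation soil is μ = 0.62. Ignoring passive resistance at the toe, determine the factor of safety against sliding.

2.04

K_a = tan²(45° − 29.0°/2) = 0.3470.
P_a = ½K_aγH² = 0.5×0.3470×121.1×8.7² = 1590 lb/ft, acting at H/3 = 2.900 ft above the base.
FS_sliding = μW / P_a = 0.62×5220 / 1590 = 2.035.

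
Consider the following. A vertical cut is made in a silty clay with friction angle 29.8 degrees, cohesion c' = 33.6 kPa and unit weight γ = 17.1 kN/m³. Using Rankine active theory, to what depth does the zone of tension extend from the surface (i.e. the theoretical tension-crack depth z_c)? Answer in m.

K_a = tan²(45° − 29.8°/2) = 0.3360; √K_a = 0.5797.
The active pressure is zero where K_a γ z = 2c√K_a, so z_c = 2c/(γ√K_a) = 2×33.6/(17.1×0.5797) = 6.779 m.

6.78 m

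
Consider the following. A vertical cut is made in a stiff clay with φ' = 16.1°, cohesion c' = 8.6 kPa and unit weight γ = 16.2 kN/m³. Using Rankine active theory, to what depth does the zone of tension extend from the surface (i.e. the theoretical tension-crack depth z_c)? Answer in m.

K_a = tan²(45° − 16.1°/2) = 0.5658; √K_a = 0.7522.
The active pressure is zero where K_a γ z = 2c√K_a, so z_c = 2c/(γ√K_a) = 2×8.6/(16.2×0.7522) = 1.412 m.

1.41 m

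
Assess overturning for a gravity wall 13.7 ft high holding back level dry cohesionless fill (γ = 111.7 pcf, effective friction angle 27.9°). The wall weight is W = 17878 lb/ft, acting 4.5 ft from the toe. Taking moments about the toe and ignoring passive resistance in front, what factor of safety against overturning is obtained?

K_a = tan²(45° − 27.9°/2) = 0.3625.
P_a = ½K_aγH² = 0.5×0.3625×111.7×13.7² = 3800 lb/ft, acting at H/3 = 4.567 ft above the base.
Overturning moment M_o = P_a × H/3 = 3800 × 4.567 = 17350.
Resisting moment M_r = W × 4.5 = 17878 × 4.5 = 80450.
FS_overturning = M_r/M_o = 80450/17350 = 4.637.

4.64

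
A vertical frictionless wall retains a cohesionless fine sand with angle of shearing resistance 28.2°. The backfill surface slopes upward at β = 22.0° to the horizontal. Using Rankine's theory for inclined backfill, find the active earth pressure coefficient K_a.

0.488

K_a = cos β · (cos β − √(cos²β − cos²φ)) / (cos β + √(cos²β − cos²φ)).
cos β = 0.9272, cos φ = 0.8813, √(cos²β − cos²φ) = 0.2881.
K_a = 0.9272 × (0.9272 − 0.2881)/(0.9272 + 0.2881) = 0.4876.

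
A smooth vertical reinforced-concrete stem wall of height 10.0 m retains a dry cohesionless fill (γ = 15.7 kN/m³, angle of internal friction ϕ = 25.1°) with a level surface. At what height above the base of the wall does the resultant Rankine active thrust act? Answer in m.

K_a = 0.4043.
The pressure distribution is triangular, so the resultant acts at H/3 above the base = 10.0/3 = 3.333 m.

3.33 m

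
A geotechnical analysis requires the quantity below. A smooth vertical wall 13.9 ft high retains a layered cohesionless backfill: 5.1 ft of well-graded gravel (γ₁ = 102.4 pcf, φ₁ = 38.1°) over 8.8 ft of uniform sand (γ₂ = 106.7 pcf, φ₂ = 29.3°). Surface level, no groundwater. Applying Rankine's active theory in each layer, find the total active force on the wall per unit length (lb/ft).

K_a1 = tan²(45°−38.1°/2) = 0.2368; K_a2 = tan²(45°−29.3°/2) = 0.3428.
Layer 1: σ at base = K_a1 γ₁ h₁ = 123.7 psf; P₁ = ½×123.7×5.1 = 315.4.
Layer 2: σ_v at top = γ₁h₁ = 522.2; σ_h top = K_a2×522.2 = 179.0; σ_h base = K_a2×(522.2+106.7×8.8) = 501.0.
P₂ = ½(179.0+501.0)×8.8 = 2992. Total P_a = 315.4+2992 = 3307 lb/ft.

3310 lb/ft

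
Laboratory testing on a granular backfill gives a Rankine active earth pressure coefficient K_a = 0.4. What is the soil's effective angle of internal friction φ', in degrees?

K_a = tan²(45° − φ/2) ⇒ 45° − φ/2 = arctan(√0.4) = 32.31°.
φ = 2(45° − 32.31°) = 25.38°.

25.4°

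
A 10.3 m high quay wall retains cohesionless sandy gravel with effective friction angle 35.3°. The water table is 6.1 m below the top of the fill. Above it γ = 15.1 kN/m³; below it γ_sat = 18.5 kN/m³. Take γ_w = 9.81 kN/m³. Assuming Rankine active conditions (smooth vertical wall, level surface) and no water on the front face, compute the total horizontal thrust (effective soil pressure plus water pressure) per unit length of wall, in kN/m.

286 kN/m

K_a = tan²(45° − φ/2) = 0.2675.
γ' = 18.5 − 9.81 = 8.690 kN/m³. Depth below WT = 4.2 m.
σ'_h at WT = K_a γ d_w = 24.64 kPa; at base = 24.64 + K_a γ' × 4.2 = 34.41 kPa.
P₁ (0–6.1 m) = ½×24.64×6.1 = 75.16. P₂ (6.1–10.3 m) = ½(24.64+34.41)×4.2 = 124.0.
P_w = ½ γ_w h₂² = 0.5×9.81×4.2² = 86.52. Total = 75.16+124.0+86.52 = 285.7 kN/m.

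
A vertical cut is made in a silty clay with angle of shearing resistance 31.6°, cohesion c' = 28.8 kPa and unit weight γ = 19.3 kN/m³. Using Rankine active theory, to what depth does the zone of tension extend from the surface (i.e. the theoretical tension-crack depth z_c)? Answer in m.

K_a = tan²(45° − 31.6°/2) = 0.3123; √K_a = 0.5589.
The active pressure is zero where K_a γ z = 2c√K_a, so z_c = 2c/(γ√K_a) = 2×28.8/(19.3×0.5589) = 5.340 m.

5.34 m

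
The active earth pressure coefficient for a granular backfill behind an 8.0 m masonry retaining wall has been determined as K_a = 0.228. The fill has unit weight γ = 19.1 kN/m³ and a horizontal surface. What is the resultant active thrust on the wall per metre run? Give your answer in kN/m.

139 kN/m

P = ½ K_a γ H² = 0.5 × 0.228 × 19.1 × 8.0² = 139.4 kN/m.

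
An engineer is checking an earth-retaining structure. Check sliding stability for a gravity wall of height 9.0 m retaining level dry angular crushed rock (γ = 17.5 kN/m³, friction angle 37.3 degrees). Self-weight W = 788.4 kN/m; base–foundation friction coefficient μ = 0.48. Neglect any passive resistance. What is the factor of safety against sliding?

2.18

K_a = tan²(45° − 37.3°/2) = 0.2453.
P_a = ½K_aγH² = 0.5×0.2453×17.5×9.0² = 173.9 kN/m, acting at H/3 = 3.000 m above the base.
FS_sliding = μW / P_a = 0.48×788.4 / 173.9 = 2.176.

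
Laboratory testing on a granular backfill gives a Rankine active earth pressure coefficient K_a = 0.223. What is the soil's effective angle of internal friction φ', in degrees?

39.4°

K_a = tan²(45° − φ/2) ⇒ 45° − φ/2 = arctan(√0.223) = 25.28°.
φ = 2(45° − 25.28°) = 39.44°.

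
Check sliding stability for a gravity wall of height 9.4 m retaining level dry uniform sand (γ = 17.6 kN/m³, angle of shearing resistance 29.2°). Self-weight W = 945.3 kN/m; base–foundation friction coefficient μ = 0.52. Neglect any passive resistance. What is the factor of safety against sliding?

1.84

K_a = tan²(45° − 29.2°/2) = 0.3442.
P_a = ½K_aγH² = 0.5×0.3442×17.6×9.4² = 267.6 kN/m, acting at H/3 = 3.133 m above the base.
FS_sliding = μW / P_a = 0.52×945.3 / 267.6 = 1.837.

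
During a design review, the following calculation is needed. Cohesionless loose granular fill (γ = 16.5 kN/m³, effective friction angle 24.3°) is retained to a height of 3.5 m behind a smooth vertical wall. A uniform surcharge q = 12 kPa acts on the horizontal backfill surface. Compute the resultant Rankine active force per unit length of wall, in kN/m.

K_a = tan²(45° − φ/2) = 0.4169.
Soil triangle: ½ K_a γ H² = 0.5×0.4169×16.5×3.5² = 42.13 kN/m.
Surcharge rectangle: K_a q H = 0.4169×12×3.5 = 17.51 kN/m.
Total = 42.13 + 17.51 = 59.65 kN/m.

59.6 kN/m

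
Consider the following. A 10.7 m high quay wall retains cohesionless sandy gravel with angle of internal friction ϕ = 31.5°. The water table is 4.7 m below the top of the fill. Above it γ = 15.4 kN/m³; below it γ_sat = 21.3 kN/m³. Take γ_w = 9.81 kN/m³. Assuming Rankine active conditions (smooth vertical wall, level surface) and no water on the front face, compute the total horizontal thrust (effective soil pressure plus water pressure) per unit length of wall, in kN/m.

K_a = tan²(45° − φ/2) = 0.3136.
γ' = 21.3 − 9.81 = 11.49 kN/m³. Depth below WT = 6.0 m.
σ'_h at WT = K_a γ d_w = 22.70 kPa; at base = 22.70 + K_a γ' × 6.0 = 44.32 kPa.
P₁ (0–4.7 m) = ½×22.70×4.7 = 53.35. P₂ (4.7–10.7 m) = ½(22.70+44.32)×6.0 = 201.1.
P_w = ½ γ_w h₂² = 0.5×9.81×6.0² = 176.6. Total = 53.35+201.1+176.6 = 431.0 kN/m.

431 kN/m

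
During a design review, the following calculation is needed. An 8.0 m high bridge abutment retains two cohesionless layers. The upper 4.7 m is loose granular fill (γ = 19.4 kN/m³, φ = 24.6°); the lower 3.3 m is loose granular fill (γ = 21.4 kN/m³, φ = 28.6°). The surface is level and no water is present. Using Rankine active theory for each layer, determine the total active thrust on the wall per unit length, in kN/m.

235 kN/m

K_a1 = tan²(45°−24.6°/2) = 0.4121; K_a2 = tan²(45°−28.6°/2) = 0.3525.
Layer 1: σ at base = K_a1 γ₁ h₁ = 37.58 kPa; P₁ = ½×37.58×4.7 = 88.31.
Layer 2: σ_v at top = γ₁h₁ = 91.18; σ_h top = K_a2×91.18 = 32.15; σ_h base = K_a2×(91.18+21.4×3.3) = 57.04.
P₂ = ½(32.15+57.04)×3.3 = 147.2. Total P_a = 88.31+147.2 = 235.5 kN/m.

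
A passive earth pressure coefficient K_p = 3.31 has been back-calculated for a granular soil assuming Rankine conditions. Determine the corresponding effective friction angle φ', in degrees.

32.4°

K_p = (1+sin φ)/(1−sin φ) ⇒ sin φ = (K_p − 1)/(K_p + 1) = 0.5360.
φ = arcsin(0.5360) = 32.41°.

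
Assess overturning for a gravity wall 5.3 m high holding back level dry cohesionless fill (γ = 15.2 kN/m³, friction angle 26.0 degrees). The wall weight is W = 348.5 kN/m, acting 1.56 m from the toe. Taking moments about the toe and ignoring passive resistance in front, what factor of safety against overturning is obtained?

K_a = tan²(45° − 26.0°/2) = 0.3905.
P_a = ½K_aγH² = 0.5×0.3905×15.2×5.3² = 83.36 kN/m, acting at H/3 = 1.767 m above the base.
Overturning moment M_o = P_a × H/3 = 83.36 × 1.767 = 147.3.
Resisting moment M_r = W × 1.56 = 348.5 × 1.56 = 543.7.
FS_overturning = M_r/M_o = 543.7/147.3 = 3.692.

3.69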